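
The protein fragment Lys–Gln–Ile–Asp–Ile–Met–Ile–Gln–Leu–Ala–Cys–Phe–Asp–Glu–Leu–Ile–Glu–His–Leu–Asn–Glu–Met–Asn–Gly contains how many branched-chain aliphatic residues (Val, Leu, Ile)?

Matching residues: Ile3, Ile5, Ile7, Leu9, Leu15, Ile16, Leu19.

7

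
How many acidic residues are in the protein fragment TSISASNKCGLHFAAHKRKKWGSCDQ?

1

Aspartate (D) and glutamate (E) have carboxylic-acid side chains and are the acidic amino acids.
Matching residues: D25.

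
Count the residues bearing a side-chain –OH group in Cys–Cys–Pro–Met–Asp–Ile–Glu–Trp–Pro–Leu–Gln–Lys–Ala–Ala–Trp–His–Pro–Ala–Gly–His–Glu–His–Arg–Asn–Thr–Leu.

S, T, and Y are the three residues with a side-chain hydroxyl.
Matching residues: Thr25.

1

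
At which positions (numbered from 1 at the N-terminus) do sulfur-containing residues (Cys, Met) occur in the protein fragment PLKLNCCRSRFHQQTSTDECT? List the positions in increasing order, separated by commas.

Matching residues: C6, C7, C20.

6, 7, 20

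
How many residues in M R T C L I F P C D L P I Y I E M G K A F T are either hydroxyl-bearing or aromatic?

5

Hydroxyl-bearing: S, T, Y. Aromatic: F, W, Y.
Hydroxyl-bearing residues here: T3, Y14, T22 (3).
Aromatic residues here: F7, Y14, F21 (3).
Y is in both groups, so the 1 Y residue must not be double-counted.
Total = 3 + 3 − 1 = 5.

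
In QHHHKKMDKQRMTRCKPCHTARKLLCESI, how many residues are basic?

12

Lysine (K), arginine (R), and histidine (H) have basic, nitrogen-containing side chains.
Matching residues: H2, H3, H4, K5, K6, K9, R11, R14, K16, H19, R22, K23.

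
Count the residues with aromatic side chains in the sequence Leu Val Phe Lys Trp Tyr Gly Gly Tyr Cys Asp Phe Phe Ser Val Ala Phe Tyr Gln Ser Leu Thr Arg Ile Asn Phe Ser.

F, W, and Y each carry an aromatic ring on the side chain.
Matching residues: Phe3, Trp5, Tyr6, Tyr9, Phe12, Phe13, Phe17, Tyr18, Phe26.

9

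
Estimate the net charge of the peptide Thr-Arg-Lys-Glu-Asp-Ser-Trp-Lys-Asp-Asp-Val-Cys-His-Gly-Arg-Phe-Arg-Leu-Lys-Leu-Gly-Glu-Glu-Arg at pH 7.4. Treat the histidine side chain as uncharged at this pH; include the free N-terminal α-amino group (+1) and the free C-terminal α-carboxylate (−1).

+1

The side chains ionized at physiological pH are Lys/Arg (+1) and Asp/Glu (−1); with His treated as neutral, nothing else contributes.
Positive (K, R): Arg2, Lys3, Lys8, Arg15, Arg17, Lys19, Arg24 → +7.
Negative (D, E): Glu4, Asp5, Asp9, Asp10, Glu22, Glu23 → −6.
The N-terminus (+1) and C-terminus (−1) cancel.
Net charge = (+7) + (−6) = +1.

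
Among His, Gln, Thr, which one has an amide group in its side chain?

Gln

Only N (asparagine) and Q (glutamine) carry a side-chain carboxamide.
Of the listed options, only Gln belongs to this group.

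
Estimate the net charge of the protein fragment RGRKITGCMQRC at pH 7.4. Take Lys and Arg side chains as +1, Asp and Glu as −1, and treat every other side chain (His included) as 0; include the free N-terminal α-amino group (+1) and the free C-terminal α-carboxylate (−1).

Positive (K, R): R1, R3, K4, R11 → +4.
Negative (D, E): none → −0.
The N-terminus (+1) and C-terminus (−1) cancel.
Net charge = (+4) + (−0) = +4.

+4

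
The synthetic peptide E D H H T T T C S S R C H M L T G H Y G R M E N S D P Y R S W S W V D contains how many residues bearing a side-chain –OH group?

11

S, T, and Y are the three residues with a side-chain hydroxyl.
Matching residues: T5, T6, T7, S9, S10, T16, Y19, S25, Y28, S30, S32.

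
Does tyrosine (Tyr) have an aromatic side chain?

The aromatic amino acids are Phe (F, benzyl), Trp (W, indole), and Tyr (Y, phenol).
Tyrosine is in this group.

Yes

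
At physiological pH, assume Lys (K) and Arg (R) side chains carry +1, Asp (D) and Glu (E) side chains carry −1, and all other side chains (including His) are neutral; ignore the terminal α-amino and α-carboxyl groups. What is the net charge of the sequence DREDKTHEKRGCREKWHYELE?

-1

Positive (K, R): R2, K5, K9, R10, R13, K15 → +6.
Negative (D, E): D1, E3, D4, E8, E14, E19, E21 → −7.
Net charge = (+6) + (−7) = −1.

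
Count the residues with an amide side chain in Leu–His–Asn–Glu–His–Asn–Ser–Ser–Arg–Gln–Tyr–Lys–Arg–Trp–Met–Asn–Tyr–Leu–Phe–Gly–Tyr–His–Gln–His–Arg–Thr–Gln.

6

Asparagine (N) and glutamine (Q) have uncharged amide side chains.
Matching residues: Asn3, Asn6, Gln10, Asn16, Gln23, Gln27.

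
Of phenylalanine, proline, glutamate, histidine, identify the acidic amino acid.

Aspartate (D) and glutamate (E) have carboxylic-acid side chains and are the acidic amino acids.
Of the listed options, only glutamate belongs to this group.

glutamate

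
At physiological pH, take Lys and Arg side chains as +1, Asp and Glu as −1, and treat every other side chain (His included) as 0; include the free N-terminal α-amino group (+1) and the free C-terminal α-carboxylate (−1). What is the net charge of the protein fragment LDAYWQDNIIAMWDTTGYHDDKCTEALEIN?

Positive (K, R): K22 → +1.
Negative (D, E): D2, D7, D14, D20, D21, E25, E28 → −7.
The N-terminus (+1) and C-terminus (−1) cancel.
Net charge = (+1) + (−7) = −6.

-6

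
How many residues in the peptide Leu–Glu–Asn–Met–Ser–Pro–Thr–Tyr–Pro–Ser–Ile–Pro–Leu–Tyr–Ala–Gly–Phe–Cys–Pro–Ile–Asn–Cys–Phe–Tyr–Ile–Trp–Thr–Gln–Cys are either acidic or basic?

Acidic: D, E. Basic: H, K, R.
Acidic residues here: Glu2 (1).
Basic residues here: none (0).
The two groups share no amino acid, so total = 1 + 0 = 1.

1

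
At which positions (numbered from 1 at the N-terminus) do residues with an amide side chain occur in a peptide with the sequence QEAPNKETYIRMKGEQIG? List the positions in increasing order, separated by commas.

1, 5, 16

Only N (asparagine) and Q (glutamine) carry a side-chain carboxamide.
Matching residues: Q1, N5, Q16.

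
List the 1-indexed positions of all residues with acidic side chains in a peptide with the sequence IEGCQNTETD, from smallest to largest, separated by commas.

2, 8, 10

Aspartate (D) and glutamate (E) have carboxylic-acid side chains and are the acidic amino acids.
Matching residues: E2, E8, D10.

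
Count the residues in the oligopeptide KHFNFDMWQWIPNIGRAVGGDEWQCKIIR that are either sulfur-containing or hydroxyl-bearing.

Sulfur-containing: C, M. Hydroxyl-bearing: S, T, Y.
Sulfur-containing residues here: M7, C25 (2).
Hydroxyl-bearing residues here: none (0).
The two groups share no amino acid, so total = 2 + 0 = 2.

2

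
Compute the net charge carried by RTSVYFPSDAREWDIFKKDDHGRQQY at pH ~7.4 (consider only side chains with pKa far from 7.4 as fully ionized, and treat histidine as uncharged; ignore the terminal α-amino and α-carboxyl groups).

0

The side chains ionized at physiological pH are Lys/Arg (+1) and Asp/Glu (−1); with His treated as neutral, nothing else contributes.
Positive (K, R): R1, R11, K17, K18, R23 → +5.
Negative (D, E): D9, E12, D14, D19, D20 → −5.
Net charge = (+5) + (−5) = 0.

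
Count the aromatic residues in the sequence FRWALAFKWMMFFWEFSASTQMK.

Phenylalanine (F), tryptophan (W), and tyrosine (Y) have aromatic ring side chains.
Matching residues: F1, W3, F7, W9, F12, F13, W14, F16.

8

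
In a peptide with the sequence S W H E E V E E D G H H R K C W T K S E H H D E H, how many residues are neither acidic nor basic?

8

Acidic: D, E. Basic: K, R, H. All other residues are neither.
Matching residues: S1, W2, V6, G10, C15, W16, T17, S19.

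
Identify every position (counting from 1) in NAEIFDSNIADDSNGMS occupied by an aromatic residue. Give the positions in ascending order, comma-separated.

The aromatic amino acids are Phe (F, benzyl), Trp (W, indole), and Tyr (Y, phenol).
Matching residues: F5.

5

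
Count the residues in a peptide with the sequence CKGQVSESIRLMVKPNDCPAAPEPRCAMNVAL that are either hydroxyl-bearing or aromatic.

Hydroxyl-bearing: S, T, Y. Aromatic: F, W, Y.
Hydroxyl-bearing residues here: S6, S8 (2).
Aromatic residues here: none (0).
(Y belongs to both groups, but none appear in this sequence.) Total = 2 + 0 = 2.

2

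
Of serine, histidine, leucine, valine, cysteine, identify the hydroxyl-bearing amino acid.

The –OH-bearing residues are Ser, Thr (aliphatic alcohols), and Tyr (phenol).
Of the listed options, only serine belongs to this group.

serine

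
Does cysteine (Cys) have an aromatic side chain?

Phenylalanine (F), tryptophan (W), and tyrosine (Y) have aromatic ring side chains.
Cysteine is not in this group.

No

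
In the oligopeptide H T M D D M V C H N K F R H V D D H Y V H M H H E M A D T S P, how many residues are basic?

9

K, R, and H are the three residues with basic side chains (ε-amine, guanidinium, and imidazole respectively).
Matching residues: H1, H9, K11, R13, H14, H18, H21, H23, H24.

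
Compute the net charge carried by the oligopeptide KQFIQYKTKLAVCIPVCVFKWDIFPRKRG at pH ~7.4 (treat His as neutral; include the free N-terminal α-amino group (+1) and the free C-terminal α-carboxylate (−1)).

+6

Near pH 7.4, K and R contribute +1 each, D and E contribute −1 each, and every other side chain (His included, as stated) is uncharged.
Positive (K, R): K1, K7, K9, K20, R26, K27, R28 → +7.
Negative (D, E): D22 → −1.
The N-terminus (+1) and C-terminus (−1) cancel.
Net charge = (+7) + (−1) = +6.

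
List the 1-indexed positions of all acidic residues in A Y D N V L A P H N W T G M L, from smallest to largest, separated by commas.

Aspartate (D) and glutamate (E) have carboxylic-acid side chains and are the acidic amino acids.
Matching residues: D3.

3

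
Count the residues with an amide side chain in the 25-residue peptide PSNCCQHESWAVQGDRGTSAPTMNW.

4

The amide-side-chain residues are Asn (N) and Gln (Q).
Matching residues: N3, Q6, Q13, N24.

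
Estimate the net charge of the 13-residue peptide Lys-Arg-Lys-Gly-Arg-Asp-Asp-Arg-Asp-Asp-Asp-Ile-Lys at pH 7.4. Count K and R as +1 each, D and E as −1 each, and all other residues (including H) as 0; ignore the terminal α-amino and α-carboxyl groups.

Positive (K, R): Lys1, Arg2, Lys3, Arg5, Arg8, Lys13 → +6.
Negative (D, E): Asp6, Asp7, Asp9, Asp10, Asp11 → −5.
Net charge = (+6) + (−5) = +1.

+1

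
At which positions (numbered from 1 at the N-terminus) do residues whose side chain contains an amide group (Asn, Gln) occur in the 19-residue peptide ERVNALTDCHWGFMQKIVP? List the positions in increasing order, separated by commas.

Matching residues: N4, Q15.

4, 15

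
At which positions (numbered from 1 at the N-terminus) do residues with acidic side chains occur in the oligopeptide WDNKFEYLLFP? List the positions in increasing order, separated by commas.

2, 6

The acidic residues are Asp (D) and Glu (E), whose side chains end in a carboxylate group.
Matching residues: D2, E6.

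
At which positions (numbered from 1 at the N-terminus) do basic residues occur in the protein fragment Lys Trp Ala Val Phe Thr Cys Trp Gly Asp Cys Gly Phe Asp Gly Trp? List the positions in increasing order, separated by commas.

K, R, and H are the three residues with basic side chains (ε-amine, guanidinium, and imidazole respectively).
Matching residues: Lys1.

1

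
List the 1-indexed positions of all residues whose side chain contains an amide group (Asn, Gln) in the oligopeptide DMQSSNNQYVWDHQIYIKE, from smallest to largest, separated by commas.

Matching residues: Q3, N6, N7, Q8, Q14.

3, 6, 7, 8, 14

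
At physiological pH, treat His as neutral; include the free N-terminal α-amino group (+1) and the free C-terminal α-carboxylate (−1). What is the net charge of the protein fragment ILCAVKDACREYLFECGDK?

-1

At pH ~7.4 the Lys and Arg side chains are protonated (+1), the Asp and Glu side chains are deprotonated (−1), and with His taken as neutral all other side chains carry no charge.
Positive (K, R): K6, R10, K19 → +3.
Negative (D, E): D7, E11, E15, D18 → −4.
The N-terminus (+1) and C-terminus (−1) cancel.
Net charge = (+3) + (−4) = −1.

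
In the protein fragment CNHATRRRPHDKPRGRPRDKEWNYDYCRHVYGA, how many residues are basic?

12

The basic amino acids are Lys (K), Arg (R), and His (H).
Matching residues: H3, R6, R7, R8, H10, K12, R14, R16, R18, K20, R28, H29.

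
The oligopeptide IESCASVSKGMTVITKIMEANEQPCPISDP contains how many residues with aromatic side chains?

0

The aromatic amino acids are Phe (F, benzyl), Trp (W, indole), and Tyr (Y, phenol).
None of the 30 residues belong to this group.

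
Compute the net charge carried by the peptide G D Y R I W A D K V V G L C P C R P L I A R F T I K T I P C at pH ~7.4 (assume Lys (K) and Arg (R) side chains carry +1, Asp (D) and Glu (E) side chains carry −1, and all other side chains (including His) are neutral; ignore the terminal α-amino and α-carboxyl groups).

Positive (K, R): R4, K9, R17, R22, K26 → +5.
Negative (D, E): D2, D8 → −2.
Net charge = (+5) + (−2) = +3.

+3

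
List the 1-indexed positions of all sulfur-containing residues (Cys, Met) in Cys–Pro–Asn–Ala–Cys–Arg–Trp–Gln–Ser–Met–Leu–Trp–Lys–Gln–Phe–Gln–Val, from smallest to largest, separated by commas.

1, 5, 10

Matching residues: Cys1, Cys5, Met10.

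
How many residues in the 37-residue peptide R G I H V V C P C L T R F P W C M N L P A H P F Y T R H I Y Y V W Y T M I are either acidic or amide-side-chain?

1

Acidic: D, E. Amide-side-chain: N, Q.
Acidic residues here: none (0).
Amide-side-chain residues here: N18 (1).
The two groups share no amino acid, so total = 0 + 1 = 1.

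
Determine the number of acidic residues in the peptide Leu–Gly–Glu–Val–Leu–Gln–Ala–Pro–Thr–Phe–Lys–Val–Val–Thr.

Only D (aspartate) and E (glutamate) carry a side-chain carboxylic acid.
Matching residues: Glu3.

1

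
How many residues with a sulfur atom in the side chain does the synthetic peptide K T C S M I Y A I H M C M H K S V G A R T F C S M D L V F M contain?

Cysteine (C, thiol) and methionine (M, thioether) are the two sulfur-containing amino acids.
Matching residues: C3, M5, M11, C12, M13, C23, M25, M30.

8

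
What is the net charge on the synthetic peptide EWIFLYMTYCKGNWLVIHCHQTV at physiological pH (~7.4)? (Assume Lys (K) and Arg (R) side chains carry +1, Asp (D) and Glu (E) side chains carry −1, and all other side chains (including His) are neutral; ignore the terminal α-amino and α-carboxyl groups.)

Positive (K, R): K11 → +1.
Negative (D, E): E1 → −1.
Net charge = (+1) + (−1) = 0.

0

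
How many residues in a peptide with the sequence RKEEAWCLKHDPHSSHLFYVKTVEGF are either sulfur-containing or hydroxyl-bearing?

5

Sulfur-containing: C, M. Hydroxyl-bearing: S, T, Y.
Sulfur-containing residues here: C7 (1).
Hydroxyl-bearing residues here: S14, S15, Y19, T22 (4).
The two groups share no amino acid, so total = 1 + 4 = 5.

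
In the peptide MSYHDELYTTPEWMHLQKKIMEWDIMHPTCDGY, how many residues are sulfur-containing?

5

The sulfur-bearing residues are cysteine (–SH) and methionine (–S–CH₃).
Matching residues: M1, M14, M21, M26, C30.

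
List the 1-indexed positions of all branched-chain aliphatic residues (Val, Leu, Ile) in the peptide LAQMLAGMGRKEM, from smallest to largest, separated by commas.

Matching residues: L1, L5.

1, 5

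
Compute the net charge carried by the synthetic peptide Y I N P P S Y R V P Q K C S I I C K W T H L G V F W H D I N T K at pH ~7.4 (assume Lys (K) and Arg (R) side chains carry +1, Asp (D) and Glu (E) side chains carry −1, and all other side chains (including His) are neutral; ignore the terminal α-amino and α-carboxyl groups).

Positive (K, R): R8, K12, K18, K32 → +4.
Negative (D, E): D28 → −1.
Net charge = (+4) + (−1) = +3.

+3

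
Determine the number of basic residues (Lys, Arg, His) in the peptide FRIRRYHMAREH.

Matching residues: R2, R4, R5, H7, R10, H12.

6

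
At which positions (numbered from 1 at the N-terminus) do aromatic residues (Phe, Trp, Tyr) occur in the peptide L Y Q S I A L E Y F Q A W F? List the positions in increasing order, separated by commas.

2, 9, 10, 13, 14

Matching residues: Y2, Y9, F10, W13, F14.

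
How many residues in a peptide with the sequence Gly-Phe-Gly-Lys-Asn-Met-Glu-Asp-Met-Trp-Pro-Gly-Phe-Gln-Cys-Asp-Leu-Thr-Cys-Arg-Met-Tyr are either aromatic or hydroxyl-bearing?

5

Aromatic: F, W, Y. Hydroxyl-bearing: S, T, Y.
Aromatic residues here: Phe2, Trp10, Phe13, Tyr22 (4).
Hydroxyl-bearing residues here: Thr18, Tyr22 (2).
Y is in both groups, so the 1 Y residue must not be double-counted.
Total = 4 + 2 − 1 = 5.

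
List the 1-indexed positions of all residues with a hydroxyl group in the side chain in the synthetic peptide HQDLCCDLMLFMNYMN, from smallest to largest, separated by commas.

14

S, T, and Y are the three residues with a side-chain hydroxyl.
Matching residues: Y14.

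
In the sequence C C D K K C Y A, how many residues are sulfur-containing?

3

Cysteine (C, thiol) and methionine (M, thioether) are the two sulfur-containing amino acids.
Matching residues: C1, C2, C6.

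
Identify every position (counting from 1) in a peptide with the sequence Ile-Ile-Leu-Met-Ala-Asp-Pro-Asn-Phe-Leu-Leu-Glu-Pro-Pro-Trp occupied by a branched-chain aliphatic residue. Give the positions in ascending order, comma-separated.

Valine (V), leucine (L), and isoleucine (I) are the branched-chain amino acids.
Matching residues: Ile1, Ile2, Leu3, Leu10, Leu11.

1, 2, 3, 10, 11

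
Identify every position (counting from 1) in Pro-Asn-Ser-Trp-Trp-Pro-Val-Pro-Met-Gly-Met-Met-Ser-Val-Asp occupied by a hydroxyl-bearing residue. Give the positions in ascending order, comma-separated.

The –OH-bearing residues are Ser, Thr (aliphatic alcohols), and Tyr (phenol).
Matching residues: Ser3, Ser13.

3, 13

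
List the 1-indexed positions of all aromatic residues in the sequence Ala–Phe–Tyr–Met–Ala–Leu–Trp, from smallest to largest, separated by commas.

2, 3, 7

Phenylalanine (F), tryptophan (W), and tyrosine (Y) have aromatic ring side chains.
Matching residues: Phe2, Tyr3, Trp7.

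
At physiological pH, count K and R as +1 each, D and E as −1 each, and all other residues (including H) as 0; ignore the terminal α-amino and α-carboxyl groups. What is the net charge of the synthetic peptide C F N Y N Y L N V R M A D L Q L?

0

Positive (K, R): R10 → +1.
Negative (D, E): D13 → −1.
Net charge = (+1) + (−1) = 0.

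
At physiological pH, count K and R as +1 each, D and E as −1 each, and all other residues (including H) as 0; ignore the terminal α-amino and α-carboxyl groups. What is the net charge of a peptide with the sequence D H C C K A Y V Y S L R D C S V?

0

Positive (K, R): K5, R12 → +2.
Negative (D, E): D1, D13 → −2.
Net charge = (+2) + (−2) = 0.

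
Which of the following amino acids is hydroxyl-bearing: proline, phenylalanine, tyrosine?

Serine (S), threonine (T), and tyrosine (Y) each carry a hydroxyl group on the side chain.
Of the listed options, only tyrosine belongs to this group.

tyrosine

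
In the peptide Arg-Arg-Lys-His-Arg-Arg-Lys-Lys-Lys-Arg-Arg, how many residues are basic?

11

Lysine (K), arginine (R), and histidine (H) have basic, nitrogen-containing side chains.
Matching residues: Arg1, Arg2, Lys3, His4, Arg5, Arg6, Lys7, Lys8, Lys9, Arg10, Arg11.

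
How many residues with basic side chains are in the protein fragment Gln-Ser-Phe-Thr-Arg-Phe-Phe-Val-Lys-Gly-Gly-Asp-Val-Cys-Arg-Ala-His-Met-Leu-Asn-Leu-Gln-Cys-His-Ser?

5

K, R, and H are the three residues with basic side chains (ε-amine, guanidinium, and imidazole respectively).
Matching residues: Arg5, Lys9, Arg15, His17, His24.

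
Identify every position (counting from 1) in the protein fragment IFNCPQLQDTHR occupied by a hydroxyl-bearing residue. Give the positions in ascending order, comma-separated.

S, T, and Y are the three residues with a side-chain hydroxyl.
Matching residues: T10.

10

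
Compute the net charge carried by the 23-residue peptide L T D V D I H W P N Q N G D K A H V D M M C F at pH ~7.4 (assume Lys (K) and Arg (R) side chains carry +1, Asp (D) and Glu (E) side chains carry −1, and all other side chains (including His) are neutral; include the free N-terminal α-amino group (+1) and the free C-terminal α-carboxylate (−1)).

-3

Positive (K, R): K15 → +1.
Negative (D, E): D3, D5, D14, D19 → −4.
The N-terminus (+1) and C-terminus (−1) cancel.
Net charge = (+1) + (−4) = −3.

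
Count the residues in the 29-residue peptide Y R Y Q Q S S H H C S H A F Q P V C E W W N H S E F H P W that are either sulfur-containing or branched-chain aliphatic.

3

Sulfur-containing: C, M. Branched-chain aliphatic: I, L, V.
Sulfur-containing residues here: C10, C18 (2).
Branched-chain aliphatic residues here: V17 (1).
The two groups share no amino acid, so total = 2 + 1 = 3.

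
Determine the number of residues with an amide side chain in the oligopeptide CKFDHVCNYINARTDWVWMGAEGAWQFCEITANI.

Only N (asparagine) and Q (glutamine) carry a side-chain carboxamide.
Matching residues: N8, N11, Q26, N33.

4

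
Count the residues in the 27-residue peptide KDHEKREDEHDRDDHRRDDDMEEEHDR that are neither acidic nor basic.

1

Acidic: D, E. Basic: K, R, H. All other residues are neither.
Matching residues: M21.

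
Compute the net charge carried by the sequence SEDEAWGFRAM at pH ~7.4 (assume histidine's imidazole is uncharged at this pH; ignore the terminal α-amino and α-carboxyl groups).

Near pH 7.4, K and R contribute +1 each, D and E contribute −1 each, and every other side chain (His included, as stated) is uncharged.
Positive (K, R): R9 → +1.
Negative (D, E): E2, D3, E4 → −3.
Net charge = (+1) + (−3) = −2.

-2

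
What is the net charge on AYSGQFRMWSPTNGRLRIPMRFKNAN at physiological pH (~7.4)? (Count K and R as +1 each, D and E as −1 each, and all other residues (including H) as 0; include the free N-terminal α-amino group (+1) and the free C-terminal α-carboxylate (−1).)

+5

Positive (K, R): R7, R15, R17, R21, K23 → +5.
Negative (D, E): none → −0.
The N-terminus (+1) and C-terminus (−1) cancel.
Net charge = (+5) + (−0) = +5.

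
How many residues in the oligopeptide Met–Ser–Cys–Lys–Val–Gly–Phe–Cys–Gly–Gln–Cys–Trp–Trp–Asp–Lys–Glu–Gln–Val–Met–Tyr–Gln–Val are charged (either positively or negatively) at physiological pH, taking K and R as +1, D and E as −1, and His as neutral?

Charged side chains at pH ~7.4: K, R (positive); D, E (negative).
Matching residues: Lys4, Asp14, Lys15, Glu16.

4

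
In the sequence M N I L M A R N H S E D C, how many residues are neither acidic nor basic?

9

Acidic: D, E. Basic: K, R, H. All other residues are neither.
Matching residues: M1, N2, I3, L4, M5, A6, N8, S10, C13.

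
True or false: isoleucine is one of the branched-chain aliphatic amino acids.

True

The BCAAs are Val, Leu, and Ile — aliphatic side chains with a branch point.
Isoleucine is in this group.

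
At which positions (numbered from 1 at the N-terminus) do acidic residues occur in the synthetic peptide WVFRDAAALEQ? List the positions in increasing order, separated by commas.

5, 10

The acidic residues are Asp (D) and Glu (E), whose side chains end in a carboxylate group.
Matching residues: D5, E10.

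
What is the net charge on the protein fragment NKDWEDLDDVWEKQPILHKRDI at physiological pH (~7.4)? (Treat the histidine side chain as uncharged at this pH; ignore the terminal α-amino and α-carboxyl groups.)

The side chains ionized at physiological pH are Lys/Arg (+1) and Asp/Glu (−1); with His treated as neutral, nothing else contributes.
Positive (K, R): K2, K13, K19, R20 → +4.
Negative (D, E): D3, E5, D6, D8, D9, E12, D21 → −7.
Net charge = (+4) + (−7) = −3.

-3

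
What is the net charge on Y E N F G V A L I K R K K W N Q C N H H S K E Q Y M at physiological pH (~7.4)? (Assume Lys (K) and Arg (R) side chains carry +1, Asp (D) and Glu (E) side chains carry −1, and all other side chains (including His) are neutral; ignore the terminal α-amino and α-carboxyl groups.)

+3

Positive (K, R): K10, R11, K12, K13, K22 → +5.
Negative (D, E): E2, E23 → −2.
Net charge = (+5) + (−2) = +3.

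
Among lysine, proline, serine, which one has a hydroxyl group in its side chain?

S, T, and Y are the three residues with a side-chain hydroxyl.
Of the listed options, only serine belongs to this group.

serine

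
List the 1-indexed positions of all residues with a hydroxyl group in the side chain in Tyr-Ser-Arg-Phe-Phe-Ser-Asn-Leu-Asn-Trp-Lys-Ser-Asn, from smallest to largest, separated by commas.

Serine (S), threonine (T), and tyrosine (Y) each carry a hydroxyl group on the side chain.
Matching residues: Tyr1, Ser2, Ser6, Ser12.

1, 2, 6, 12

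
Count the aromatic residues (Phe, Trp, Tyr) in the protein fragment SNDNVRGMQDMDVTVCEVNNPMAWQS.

1

Matching residues: W24.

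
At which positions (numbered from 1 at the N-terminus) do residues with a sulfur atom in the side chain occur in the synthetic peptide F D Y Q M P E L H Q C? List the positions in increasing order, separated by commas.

Only Cys (C) and Met (M) have a sulfur atom in the side chain.
Matching residues: M5, C11.

5, 11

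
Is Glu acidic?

The acidic residues are Asp (D) and Glu (E), whose side chains end in a carboxylate group.
Glutamate is in this group.

Yes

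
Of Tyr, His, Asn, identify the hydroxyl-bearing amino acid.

Tyr

Serine (S), threonine (T), and tyrosine (Y) each carry a hydroxyl group on the side chain.
Of the listed options, only Tyr belongs to this group.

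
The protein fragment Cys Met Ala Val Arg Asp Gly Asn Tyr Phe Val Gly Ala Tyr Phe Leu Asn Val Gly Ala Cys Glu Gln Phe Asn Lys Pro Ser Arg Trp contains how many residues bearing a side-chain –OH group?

3

The –OH-bearing residues are Ser, Thr (aliphatic alcohols), and Tyr (phenol).
Matching residues: Tyr9, Tyr14, Ser28.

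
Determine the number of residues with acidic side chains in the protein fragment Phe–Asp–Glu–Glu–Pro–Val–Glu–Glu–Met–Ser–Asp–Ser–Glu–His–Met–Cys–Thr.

The acidic residues are Asp (D) and Glu (E), whose side chains end in a carboxylate group.
Matching residues: Asp2, Glu3, Glu4, Glu7, Glu8, Asp11, Glu13.

7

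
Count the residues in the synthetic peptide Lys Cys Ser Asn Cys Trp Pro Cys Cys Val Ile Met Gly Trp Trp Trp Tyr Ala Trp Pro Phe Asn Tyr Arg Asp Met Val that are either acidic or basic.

3

Acidic: D, E. Basic: H, K, R.
Acidic residues here: Asp25 (1).
Basic residues here: Lys1, Arg24 (2).
The two groups share no amino acid, so total = 1 + 2 = 3.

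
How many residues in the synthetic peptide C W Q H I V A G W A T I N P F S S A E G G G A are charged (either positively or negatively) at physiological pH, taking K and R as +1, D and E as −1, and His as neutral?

1

Charged side chains at pH ~7.4: K, R (positive); D, E (negative).
Matching residues: E19.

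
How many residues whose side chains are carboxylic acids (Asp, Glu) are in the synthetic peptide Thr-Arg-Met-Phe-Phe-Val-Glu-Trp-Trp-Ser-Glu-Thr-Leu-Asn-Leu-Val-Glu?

3

Matching residues: Glu7, Glu11, Glu17.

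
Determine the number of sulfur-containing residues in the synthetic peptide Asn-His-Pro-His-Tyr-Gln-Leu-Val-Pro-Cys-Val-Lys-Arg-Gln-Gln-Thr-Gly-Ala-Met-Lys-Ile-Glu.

Only Cys (C) and Met (M) have a sulfur atom in the side chain.
Matching residues: Cys10, Met19.

2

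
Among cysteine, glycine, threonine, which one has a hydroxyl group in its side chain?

threonine

Serine (S), threonine (T), and tyrosine (Y) each carry a hydroxyl group on the side chain.
Of the listed options, only threonine belongs to this group.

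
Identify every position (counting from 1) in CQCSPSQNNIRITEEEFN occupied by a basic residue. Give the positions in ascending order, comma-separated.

Matching residues: R11.

11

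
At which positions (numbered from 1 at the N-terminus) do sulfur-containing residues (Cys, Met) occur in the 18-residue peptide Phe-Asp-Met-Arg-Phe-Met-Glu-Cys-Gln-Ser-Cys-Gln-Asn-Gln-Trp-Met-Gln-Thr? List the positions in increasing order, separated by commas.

3, 6, 8, 11, 16

Matching residues: Met3, Met6, Cys8, Cys11, Met16.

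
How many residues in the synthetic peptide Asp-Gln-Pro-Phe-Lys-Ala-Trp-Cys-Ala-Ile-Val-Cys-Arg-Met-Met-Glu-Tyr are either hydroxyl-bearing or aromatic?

Hydroxyl-bearing: S, T, Y. Aromatic: F, W, Y.
Hydroxyl-bearing residues here: Tyr17 (1).
Aromatic residues here: Phe4, Trp7, Tyr17 (3).
Y is in both groups, so the 1 Y residue must not be double-counted.
Total = 1 + 3 − 1 = 3.

3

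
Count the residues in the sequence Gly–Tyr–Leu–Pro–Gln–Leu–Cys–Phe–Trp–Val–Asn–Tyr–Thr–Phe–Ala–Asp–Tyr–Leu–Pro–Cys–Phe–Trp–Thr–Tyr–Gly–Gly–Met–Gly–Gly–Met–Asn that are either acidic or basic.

1

Acidic: D, E. Basic: H, K, R.
Acidic residues here: Asp16 (1).
Basic residues here: none (0).
The two groups share no amino acid, so total = 1 + 0 = 1.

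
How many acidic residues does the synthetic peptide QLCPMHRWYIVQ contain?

0

Aspartate (D) and glutamate (E) have carboxylic-acid side chains and are the acidic amino acids.
None of the 12 residues belong to this group.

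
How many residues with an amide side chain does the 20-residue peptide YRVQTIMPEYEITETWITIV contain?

Only N (asparagine) and Q (glutamine) carry a side-chain carboxamide.
Matching residues: Q4.

1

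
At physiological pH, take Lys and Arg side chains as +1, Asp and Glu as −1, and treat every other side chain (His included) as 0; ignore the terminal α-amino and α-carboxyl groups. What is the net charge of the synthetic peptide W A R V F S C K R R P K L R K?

Positive (K, R): R3, K8, R9, R10, K12, R14, K15 → +7.
Negative (D, E): none → −0.
Net charge = (+7) + (−0) = +7.

+7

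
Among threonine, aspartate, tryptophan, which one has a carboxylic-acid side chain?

Only D (aspartate) and E (glutamate) carry a side-chain carboxylic acid.
Of the listed options, only aspartate belongs to this group.

aspartate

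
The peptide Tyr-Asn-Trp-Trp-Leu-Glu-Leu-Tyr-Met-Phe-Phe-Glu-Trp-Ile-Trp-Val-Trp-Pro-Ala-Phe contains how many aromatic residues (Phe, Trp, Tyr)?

10

Matching residues: Tyr1, Trp3, Trp4, Tyr8, Phe10, Phe11, Trp13, Trp15, Trp17, Phe20.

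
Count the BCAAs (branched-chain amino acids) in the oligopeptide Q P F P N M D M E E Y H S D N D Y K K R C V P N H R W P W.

1

Valine (V), leucine (L), and isoleucine (I) are the branched-chain amino acids.
Matching residues: V22.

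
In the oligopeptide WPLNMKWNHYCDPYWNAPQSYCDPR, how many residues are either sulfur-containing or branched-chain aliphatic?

Sulfur-containing: C, M. Branched-chain aliphatic: I, L, V.
Sulfur-containing residues here: M5, C11, C22 (3).
Branched-chain aliphatic residues here: L3 (1).
The two groups share no amino acid, so total = 3 + 1 = 4.

4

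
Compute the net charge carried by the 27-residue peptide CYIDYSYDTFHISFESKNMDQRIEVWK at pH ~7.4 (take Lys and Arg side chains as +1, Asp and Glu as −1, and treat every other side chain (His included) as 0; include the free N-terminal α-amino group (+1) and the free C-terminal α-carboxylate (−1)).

-2

Positive (K, R): K17, R22, K27 → +3.
Negative (D, E): D4, D8, E15, D20, E24 → −5.
The N-terminus (+1) and C-terminus (−1) cancel.
Net charge = (+3) + (−5) = −2.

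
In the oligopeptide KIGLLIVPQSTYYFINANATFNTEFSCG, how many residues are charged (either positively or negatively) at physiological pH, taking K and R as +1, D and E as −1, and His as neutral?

2

Charged side chains at pH ~7.4: K, R (positive); D, E (negative).
Matching residues: K1, E24.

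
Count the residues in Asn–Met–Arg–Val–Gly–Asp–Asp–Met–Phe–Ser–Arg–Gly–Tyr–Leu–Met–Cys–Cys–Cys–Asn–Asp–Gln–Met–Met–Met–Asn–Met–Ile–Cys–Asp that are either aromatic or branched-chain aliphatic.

Aromatic: F, W, Y. Branched-chain aliphatic: I, L, V.
Aromatic residues here: Phe9, Tyr13 (2).
Branched-chain aliphatic residues here: Val4, Leu14, Ile27 (3).
The two groups share no amino acid, so total = 2 + 3 = 5.

5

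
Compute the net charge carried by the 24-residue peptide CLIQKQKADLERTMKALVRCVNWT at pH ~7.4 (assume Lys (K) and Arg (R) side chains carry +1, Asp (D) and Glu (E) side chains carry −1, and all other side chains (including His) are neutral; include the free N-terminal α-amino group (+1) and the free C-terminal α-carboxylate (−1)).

Positive (K, R): K5, K7, R12, K15, R19 → +5.
Negative (D, E): D9, E11 → −2.
The N-terminus (+1) and C-terminus (−1) cancel.
Net charge = (+5) + (−2) = +3.

+3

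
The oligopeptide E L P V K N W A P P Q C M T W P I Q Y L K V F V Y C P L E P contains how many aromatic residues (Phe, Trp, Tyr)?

Matching residues: W7, W15, Y19, F23, Y25.

5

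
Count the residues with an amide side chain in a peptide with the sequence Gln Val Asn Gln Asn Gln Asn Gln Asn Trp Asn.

The amide-side-chain residues are Asn (N) and Gln (Q).
Matching residues: Gln1, Asn3, Gln4, Asn5, Gln6, Asn7, Gln8, Asn9, Asn11.

9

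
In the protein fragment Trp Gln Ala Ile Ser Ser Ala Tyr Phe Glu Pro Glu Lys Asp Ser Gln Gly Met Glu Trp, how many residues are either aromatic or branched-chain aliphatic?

Aromatic: F, W, Y. Branched-chain aliphatic: I, L, V.
Aromatic residues here: Trp1, Tyr8, Phe9, Trp20 (4).
Branched-chain aliphatic residues here: Ile4 (1).
The two groups share no amino acid, so total = 4 + 1 = 5.

5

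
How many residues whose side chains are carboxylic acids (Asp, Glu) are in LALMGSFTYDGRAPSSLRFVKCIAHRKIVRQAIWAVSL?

1

Matching residues: D10.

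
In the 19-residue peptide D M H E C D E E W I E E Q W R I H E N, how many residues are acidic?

8

Aspartate (D) and glutamate (E) have carboxylic-acid side chains and are the acidic amino acids.
Matching residues: D1, E4, D6, E7, E8, E11, E12, E18.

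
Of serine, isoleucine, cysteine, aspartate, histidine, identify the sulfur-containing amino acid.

Cysteine (C, thiol) and methionine (M, thioether) are the two sulfur-containing amino acids.
Of the listed options, only cysteine belongs to this group.

cysteine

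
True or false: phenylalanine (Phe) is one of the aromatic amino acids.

F, W, and Y each carry an aromatic ring on the side chain.
Phenylalanine is in this group.

True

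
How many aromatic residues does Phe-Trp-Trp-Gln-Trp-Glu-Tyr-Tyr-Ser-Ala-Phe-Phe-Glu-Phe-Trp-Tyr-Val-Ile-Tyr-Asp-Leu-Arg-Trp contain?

Phenylalanine (F), tryptophan (W), and tyrosine (Y) have aromatic ring side chains.
Matching residues: Phe1, Trp2, Trp3, Trp5, Tyr7, Tyr8, Phe11, Phe12, Phe14, Trp15, Tyr16, Tyr19, Trp23.

13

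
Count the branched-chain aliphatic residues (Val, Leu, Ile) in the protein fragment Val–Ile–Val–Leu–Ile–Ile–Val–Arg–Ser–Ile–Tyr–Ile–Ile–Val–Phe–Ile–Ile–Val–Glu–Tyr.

14

Matching residues: Val1, Ile2, Val3, Leu4, Ile5, Ile6, Val7, Ile10, Ile12, Ile13, Val14, Ile16, Ile17, Val18.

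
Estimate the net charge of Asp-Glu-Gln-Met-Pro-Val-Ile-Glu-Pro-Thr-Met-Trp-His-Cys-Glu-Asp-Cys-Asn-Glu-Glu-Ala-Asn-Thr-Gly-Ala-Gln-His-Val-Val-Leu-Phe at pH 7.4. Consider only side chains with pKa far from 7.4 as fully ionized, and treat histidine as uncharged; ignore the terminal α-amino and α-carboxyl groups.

-7

Near pH 7.4, K and R contribute +1 each, D and E contribute −1 each, and every other side chain (His included, as stated) is uncharged.
Positive (K, R): none → +0.
Negative (D, E): Asp1, Glu2, Glu8, Glu15, Asp16, Glu19, Glu20 → −7.
Net charge = (+0) + (−7) = −7.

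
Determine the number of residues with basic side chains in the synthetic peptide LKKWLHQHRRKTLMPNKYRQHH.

11

The basic amino acids are Lys (K), Arg (R), and His (H).
Matching residues: K2, K3, H6, H8, R9, R10, K11, K17, R19, H21, H22.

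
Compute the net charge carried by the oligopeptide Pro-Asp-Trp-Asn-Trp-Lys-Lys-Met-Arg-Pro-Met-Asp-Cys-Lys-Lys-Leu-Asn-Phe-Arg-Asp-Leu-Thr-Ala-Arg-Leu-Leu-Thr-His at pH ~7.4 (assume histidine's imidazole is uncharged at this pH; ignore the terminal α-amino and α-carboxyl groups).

+4

The side chains ionized at physiological pH are Lys/Arg (+1) and Asp/Glu (−1); with His treated as neutral, nothing else contributes.
Positive (K, R): Lys6, Lys7, Arg9, Lys14, Lys15, Arg19, Arg24 → +7.
Negative (D, E): Asp2, Asp12, Asp20 → −3.
Net charge = (+7) + (−3) = +4.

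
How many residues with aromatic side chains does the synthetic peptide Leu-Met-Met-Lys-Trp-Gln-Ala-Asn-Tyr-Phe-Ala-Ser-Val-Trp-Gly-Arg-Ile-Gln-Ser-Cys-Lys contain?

4

The aromatic amino acids are Phe (F, benzyl), Trp (W, indole), and Tyr (Y, phenol).
Matching residues: Trp5, Tyr9, Phe10, Trp14.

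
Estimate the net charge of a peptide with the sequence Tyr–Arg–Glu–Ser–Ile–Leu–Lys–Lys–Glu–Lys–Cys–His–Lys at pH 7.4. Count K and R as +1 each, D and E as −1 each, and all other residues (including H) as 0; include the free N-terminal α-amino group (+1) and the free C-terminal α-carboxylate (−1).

+3

Positive (K, R): Arg2, Lys7, Lys8, Lys10, Lys13 → +5.
Negative (D, E): Glu3, Glu9 → −2.
The N-terminus (+1) and C-terminus (−1) cancel.
Net charge = (+5) + (−2) = +3.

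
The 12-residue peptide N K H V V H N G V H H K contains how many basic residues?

6

Lysine (K), arginine (R), and histidine (H) have basic, nitrogen-containing side chains.
Matching residues: K2, H3, H6, H10, H11, K12.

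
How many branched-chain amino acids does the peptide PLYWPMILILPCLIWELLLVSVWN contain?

Valine (V), leucine (L), and isoleucine (I) are the branched-chain amino acids.
Matching residues: L2, I7, L8, I9, L10, L13, I14, L17, L18, L19, V20, V22.

12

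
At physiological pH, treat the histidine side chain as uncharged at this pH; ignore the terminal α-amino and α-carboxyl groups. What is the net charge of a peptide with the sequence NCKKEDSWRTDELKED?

-2

The side chains ionized at physiological pH are Lys/Arg (+1) and Asp/Glu (−1); with His treated as neutral, nothing else contributes.
Positive (K, R): K3, K4, R9, K14 → +4.
Negative (D, E): E5, D6, D11, E12, E15, D16 → −6.
Net charge = (+4) + (−6) = −2.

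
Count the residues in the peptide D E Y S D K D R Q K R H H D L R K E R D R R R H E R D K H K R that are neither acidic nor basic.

4

Acidic: D, E. Basic: K, R, H. All other residues are neither.
Matching residues: Y3, S4, Q9, L15.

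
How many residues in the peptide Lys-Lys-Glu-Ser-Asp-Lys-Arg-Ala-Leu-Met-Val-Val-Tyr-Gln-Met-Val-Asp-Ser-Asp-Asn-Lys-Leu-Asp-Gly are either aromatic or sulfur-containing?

Aromatic: F, W, Y. Sulfur-containing: C, M.
Aromatic residues here: Tyr13 (1).
Sulfur-containing residues here: Met10, Met15 (2).
The two groups share no amino acid, so total = 1 + 2 = 3.

3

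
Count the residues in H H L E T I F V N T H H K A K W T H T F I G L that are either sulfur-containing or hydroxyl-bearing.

4

Sulfur-containing: C, M. Hydroxyl-bearing: S, T, Y.
Sulfur-containing residues here: none (0).
Hydroxyl-bearing residues here: T5, T10, T17, T19 (4).
The two groups share no amino acid, so total = 0 + 4 = 4.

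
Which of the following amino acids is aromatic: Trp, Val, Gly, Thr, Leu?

Trp

The aromatic amino acids are Phe (F, benzyl), Trp (W, indole), and Tyr (Y, phenol).
Of the listed options, only Trp belongs to this group.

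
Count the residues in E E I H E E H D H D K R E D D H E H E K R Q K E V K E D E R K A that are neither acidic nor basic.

4

Acidic: D, E. Basic: K, R, H. All other residues are neither.
Matching residues: I3, Q22, V25, A32.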